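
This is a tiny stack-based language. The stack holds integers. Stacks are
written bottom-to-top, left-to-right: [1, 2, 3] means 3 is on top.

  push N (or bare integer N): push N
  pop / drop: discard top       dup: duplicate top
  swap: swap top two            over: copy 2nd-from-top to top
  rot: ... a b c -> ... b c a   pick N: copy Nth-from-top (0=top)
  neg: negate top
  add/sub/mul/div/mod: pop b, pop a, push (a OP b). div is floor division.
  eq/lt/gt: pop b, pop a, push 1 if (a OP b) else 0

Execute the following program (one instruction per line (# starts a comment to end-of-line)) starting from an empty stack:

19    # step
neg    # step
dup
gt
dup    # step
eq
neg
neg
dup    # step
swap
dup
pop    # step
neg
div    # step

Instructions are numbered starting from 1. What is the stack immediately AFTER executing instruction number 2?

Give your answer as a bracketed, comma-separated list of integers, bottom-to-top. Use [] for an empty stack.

Answer: [-19]

Derivation:
Step 1 ('19'): [19]
Step 2 ('neg'): [-19]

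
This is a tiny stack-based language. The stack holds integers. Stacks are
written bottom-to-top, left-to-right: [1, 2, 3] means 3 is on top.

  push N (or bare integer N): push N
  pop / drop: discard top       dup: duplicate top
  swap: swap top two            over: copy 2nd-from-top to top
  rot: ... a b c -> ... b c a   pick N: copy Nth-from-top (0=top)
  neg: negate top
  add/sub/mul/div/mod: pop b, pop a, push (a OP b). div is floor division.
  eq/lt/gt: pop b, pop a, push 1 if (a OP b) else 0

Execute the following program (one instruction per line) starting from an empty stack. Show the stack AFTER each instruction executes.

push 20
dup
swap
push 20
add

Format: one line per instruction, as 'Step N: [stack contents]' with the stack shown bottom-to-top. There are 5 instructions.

Step 1: [20]
Step 2: [20, 20]
Step 3: [20, 20]
Step 4: [20, 20, 20]
Step 5: [20, 40]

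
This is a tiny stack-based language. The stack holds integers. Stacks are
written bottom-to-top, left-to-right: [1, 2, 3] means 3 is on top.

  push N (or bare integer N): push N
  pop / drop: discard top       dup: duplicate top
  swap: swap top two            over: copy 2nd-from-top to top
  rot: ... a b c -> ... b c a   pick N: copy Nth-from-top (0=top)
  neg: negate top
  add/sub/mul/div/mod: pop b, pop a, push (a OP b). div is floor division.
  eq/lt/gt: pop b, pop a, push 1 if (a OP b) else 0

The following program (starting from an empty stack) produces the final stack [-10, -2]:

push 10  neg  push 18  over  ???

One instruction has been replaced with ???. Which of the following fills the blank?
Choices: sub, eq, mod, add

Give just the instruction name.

Stack before ???: [-10, 18, -10]
Stack after ???:  [-10, -2]
Checking each choice:
  sub: produces [-10, 28]
  eq: produces [-10, 0]
  mod: MATCH
  add: produces [-10, 8]


Answer: mod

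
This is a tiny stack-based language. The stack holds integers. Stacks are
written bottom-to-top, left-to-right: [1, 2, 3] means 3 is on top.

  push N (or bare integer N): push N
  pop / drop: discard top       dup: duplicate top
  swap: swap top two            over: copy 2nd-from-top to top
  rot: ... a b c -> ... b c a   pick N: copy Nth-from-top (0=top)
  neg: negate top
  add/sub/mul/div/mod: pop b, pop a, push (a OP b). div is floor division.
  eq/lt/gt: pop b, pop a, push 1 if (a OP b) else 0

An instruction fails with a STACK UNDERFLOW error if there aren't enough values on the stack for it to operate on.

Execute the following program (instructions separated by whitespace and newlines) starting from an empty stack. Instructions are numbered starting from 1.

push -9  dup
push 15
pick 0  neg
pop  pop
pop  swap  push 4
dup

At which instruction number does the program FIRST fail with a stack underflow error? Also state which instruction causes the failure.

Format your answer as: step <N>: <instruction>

Answer: step 9: swap

Derivation:
Step 1 ('push -9'): stack = [-9], depth = 1
Step 2 ('dup'): stack = [-9, -9], depth = 2
Step 3 ('push 15'): stack = [-9, -9, 15], depth = 3
Step 4 ('pick 0'): stack = [-9, -9, 15, 15], depth = 4
Step 5 ('neg'): stack = [-9, -9, 15, -15], depth = 4
Step 6 ('pop'): stack = [-9, -9, 15], depth = 3
Step 7 ('pop'): stack = [-9, -9], depth = 2
Step 8 ('pop'): stack = [-9], depth = 1
Step 9 ('swap'): needs 2 value(s) but depth is 1 — STACK UNDERFLOW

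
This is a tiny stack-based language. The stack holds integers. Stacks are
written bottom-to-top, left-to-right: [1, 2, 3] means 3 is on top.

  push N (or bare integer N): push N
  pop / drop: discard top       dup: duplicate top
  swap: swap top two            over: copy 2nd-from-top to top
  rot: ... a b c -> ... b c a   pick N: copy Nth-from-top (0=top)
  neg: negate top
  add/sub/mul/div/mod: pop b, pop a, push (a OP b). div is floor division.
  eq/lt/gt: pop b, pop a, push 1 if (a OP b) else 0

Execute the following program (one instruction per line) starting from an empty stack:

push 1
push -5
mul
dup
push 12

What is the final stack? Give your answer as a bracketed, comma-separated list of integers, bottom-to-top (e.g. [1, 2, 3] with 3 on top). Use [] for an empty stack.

After 'push 1': [1]
After 'push -5': [1, -5]
After 'mul': [-5]
After 'dup': [-5, -5]
After 'push 12': [-5, -5, 12]

Answer: [-5, -5, 12]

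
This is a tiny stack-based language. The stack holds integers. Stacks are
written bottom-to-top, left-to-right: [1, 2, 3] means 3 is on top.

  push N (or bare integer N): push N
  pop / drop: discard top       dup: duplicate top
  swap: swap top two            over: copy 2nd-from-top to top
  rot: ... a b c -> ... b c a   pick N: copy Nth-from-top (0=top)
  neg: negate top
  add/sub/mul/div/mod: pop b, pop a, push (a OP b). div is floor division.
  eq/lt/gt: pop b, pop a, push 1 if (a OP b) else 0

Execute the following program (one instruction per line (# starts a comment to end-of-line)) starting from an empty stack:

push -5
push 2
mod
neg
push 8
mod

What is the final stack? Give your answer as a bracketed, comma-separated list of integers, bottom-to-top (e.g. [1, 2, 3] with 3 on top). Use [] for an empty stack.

Answer: [7]

Derivation:
After 'push -5': [-5]
After 'push 2': [-5, 2]
After 'mod': [1]
After 'neg': [-1]
After 'push 8': [-1, 8]
After 'mod': [7]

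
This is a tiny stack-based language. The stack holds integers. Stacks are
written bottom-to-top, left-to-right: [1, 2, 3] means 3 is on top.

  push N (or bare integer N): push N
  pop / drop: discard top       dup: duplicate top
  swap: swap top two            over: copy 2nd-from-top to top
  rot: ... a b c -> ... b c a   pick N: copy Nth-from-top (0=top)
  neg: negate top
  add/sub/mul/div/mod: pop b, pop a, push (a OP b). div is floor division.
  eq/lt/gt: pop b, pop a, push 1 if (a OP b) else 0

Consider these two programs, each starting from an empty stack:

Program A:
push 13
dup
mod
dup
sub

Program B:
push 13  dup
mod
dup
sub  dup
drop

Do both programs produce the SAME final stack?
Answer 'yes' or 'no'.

Answer: yes

Derivation:
Program A trace:
  After 'push 13': [13]
  After 'dup': [13, 13]
  After 'mod': [0]
  After 'dup': [0, 0]
  After 'sub': [0]
Program A final stack: [0]

Program B trace:
  After 'push 13': [13]
  After 'dup': [13, 13]
  After 'mod': [0]
  After 'dup': [0, 0]
  After 'sub': [0]
  After 'dup': [0, 0]
  After 'drop': [0]
Program B final stack: [0]
Same: yes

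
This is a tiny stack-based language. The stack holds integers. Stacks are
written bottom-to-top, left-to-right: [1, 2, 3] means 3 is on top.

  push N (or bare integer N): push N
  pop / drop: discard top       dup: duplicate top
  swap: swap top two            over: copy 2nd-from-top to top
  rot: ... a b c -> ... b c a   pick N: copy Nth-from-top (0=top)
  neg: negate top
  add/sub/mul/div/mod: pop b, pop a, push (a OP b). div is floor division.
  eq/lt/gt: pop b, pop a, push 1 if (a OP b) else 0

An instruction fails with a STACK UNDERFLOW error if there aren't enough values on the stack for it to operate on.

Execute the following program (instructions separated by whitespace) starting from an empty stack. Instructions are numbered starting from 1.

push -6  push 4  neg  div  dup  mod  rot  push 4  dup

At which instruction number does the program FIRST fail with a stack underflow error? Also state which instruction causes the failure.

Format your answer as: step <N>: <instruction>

Answer: step 7: rot

Derivation:
Step 1 ('push -6'): stack = [-6], depth = 1
Step 2 ('push 4'): stack = [-6, 4], depth = 2
Step 3 ('neg'): stack = [-6, -4], depth = 2
Step 4 ('div'): stack = [1], depth = 1
Step 5 ('dup'): stack = [1, 1], depth = 2
Step 6 ('mod'): stack = [0], depth = 1
Step 7 ('rot'): needs 3 value(s) but depth is 1 — STACK UNDERFLOW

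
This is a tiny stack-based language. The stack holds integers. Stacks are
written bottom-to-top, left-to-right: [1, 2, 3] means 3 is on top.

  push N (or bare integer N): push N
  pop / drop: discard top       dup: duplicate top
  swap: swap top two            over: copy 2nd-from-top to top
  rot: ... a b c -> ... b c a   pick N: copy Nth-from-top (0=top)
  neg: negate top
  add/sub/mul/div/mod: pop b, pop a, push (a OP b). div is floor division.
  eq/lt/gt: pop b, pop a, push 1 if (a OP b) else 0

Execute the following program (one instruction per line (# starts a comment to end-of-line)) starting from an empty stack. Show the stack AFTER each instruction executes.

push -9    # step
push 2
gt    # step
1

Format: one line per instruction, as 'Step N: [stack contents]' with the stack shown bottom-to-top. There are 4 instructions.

Step 1: [-9]
Step 2: [-9, 2]
Step 3: [0]
Step 4: [0, 1]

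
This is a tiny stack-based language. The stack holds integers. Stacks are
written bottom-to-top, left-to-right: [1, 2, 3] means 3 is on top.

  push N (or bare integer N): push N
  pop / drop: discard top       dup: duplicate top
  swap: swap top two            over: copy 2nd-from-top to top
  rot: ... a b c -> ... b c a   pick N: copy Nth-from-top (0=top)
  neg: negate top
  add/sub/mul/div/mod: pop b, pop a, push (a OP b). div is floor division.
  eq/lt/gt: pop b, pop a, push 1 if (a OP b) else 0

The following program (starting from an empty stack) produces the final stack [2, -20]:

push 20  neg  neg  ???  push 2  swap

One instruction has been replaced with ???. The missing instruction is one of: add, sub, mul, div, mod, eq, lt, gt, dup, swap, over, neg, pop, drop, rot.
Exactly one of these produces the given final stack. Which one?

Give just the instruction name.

Stack before ???: [20]
Stack after ???:  [-20]
The instruction that transforms [20] -> [-20] is: neg

Answer: neg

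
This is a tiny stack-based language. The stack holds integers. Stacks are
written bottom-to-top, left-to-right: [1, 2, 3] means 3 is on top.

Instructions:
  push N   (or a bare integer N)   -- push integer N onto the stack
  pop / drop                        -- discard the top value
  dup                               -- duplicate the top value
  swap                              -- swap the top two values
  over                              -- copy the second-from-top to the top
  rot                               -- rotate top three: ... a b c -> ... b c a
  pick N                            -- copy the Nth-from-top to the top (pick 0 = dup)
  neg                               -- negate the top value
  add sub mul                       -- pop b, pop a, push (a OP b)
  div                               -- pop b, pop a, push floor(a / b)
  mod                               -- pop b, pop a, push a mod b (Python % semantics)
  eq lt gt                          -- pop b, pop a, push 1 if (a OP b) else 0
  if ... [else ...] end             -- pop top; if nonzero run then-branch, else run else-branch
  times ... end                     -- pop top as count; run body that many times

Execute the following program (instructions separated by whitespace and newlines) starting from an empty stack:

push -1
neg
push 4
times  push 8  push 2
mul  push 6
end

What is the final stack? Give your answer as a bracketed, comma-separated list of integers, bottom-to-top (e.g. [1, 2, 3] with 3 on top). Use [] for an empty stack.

Answer: [1, 16, 6, 16, 6, 16, 6, 16, 6]

Derivation:
After 'push -1': [-1]
After 'neg': [1]
After 'push 4': [1, 4]
After 'times': [1]
After 'push 8': [1, 8]
After 'push 2': [1, 8, 2]
After 'mul': [1, 16]
After 'push 6': [1, 16, 6]
After 'push 8': [1, 16, 6, 8]
After 'push 2': [1, 16, 6, 8, 2]
After 'mul': [1, 16, 6, 16]
After 'push 6': [1, 16, 6, 16, 6]
After 'push 8': [1, 16, 6, 16, 6, 8]
After 'push 2': [1, 16, 6, 16, 6, 8, 2]
After 'mul': [1, 16, 6, 16, 6, 16]
After 'push 6': [1, 16, 6, 16, 6, 16, 6]
After 'push 8': [1, 16, 6, 16, 6, 16, 6, 8]
After 'push 2': [1, 16, 6, 16, 6, 16, 6, 8, 2]
After 'mul': [1, 16, 6, 16, 6, 16, 6, 16]
After 'push 6': [1, 16, 6, 16, 6, 16, 6, 16, 6]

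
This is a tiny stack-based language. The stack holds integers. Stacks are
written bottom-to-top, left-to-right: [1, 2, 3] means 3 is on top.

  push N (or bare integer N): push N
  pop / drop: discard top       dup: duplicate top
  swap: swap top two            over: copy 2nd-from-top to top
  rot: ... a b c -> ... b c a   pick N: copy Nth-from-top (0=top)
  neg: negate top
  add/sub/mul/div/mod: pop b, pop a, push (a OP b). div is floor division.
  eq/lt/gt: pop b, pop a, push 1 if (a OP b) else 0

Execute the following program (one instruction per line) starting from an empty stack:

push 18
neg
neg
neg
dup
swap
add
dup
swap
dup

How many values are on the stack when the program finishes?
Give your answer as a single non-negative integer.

After 'push 18': stack = [18] (depth 1)
After 'neg': stack = [-18] (depth 1)
After 'neg': stack = [18] (depth 1)
After 'neg': stack = [-18] (depth 1)
After 'dup': stack = [-18, -18] (depth 2)
After 'swap': stack = [-18, -18] (depth 2)
After 'add': stack = [-36] (depth 1)
After 'dup': stack = [-36, -36] (depth 2)
After 'swap': stack = [-36, -36] (depth 2)
After 'dup': stack = [-36, -36, -36] (depth 3)

Answer: 3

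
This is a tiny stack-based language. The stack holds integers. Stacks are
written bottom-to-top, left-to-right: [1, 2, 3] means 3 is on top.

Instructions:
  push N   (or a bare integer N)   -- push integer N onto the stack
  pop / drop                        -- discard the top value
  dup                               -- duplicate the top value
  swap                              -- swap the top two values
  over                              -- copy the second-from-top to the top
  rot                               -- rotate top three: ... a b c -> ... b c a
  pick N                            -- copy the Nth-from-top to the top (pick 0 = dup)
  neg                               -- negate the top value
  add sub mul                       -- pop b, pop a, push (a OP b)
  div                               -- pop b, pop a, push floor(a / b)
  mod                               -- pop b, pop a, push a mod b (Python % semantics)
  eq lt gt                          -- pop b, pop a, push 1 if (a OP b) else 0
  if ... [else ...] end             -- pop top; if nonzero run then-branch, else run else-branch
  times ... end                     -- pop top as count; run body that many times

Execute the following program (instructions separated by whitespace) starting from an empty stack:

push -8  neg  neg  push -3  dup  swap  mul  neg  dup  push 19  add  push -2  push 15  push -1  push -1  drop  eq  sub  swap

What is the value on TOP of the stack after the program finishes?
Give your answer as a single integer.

Answer: 10

Derivation:
After 'push -8': [-8]
After 'neg': [8]
After 'neg': [-8]
After 'push -3': [-8, -3]
After 'dup': [-8, -3, -3]
After 'swap': [-8, -3, -3]
After 'mul': [-8, 9]
After 'neg': [-8, -9]
After 'dup': [-8, -9, -9]
After 'push 19': [-8, -9, -9, 19]
After 'add': [-8, -9, 10]
After 'push -2': [-8, -9, 10, -2]
After 'push 15': [-8, -9, 10, -2, 15]
After 'push -1': [-8, -9, 10, -2, 15, -1]
After 'push -1': [-8, -9, 10, -2, 15, -1, -1]
After 'drop': [-8, -9, 10, -2, 15, -1]
After 'eq': [-8, -9, 10, -2, 0]
After 'sub': [-8, -9, 10, -2]
After 'swap': [-8, -9, -2, 10]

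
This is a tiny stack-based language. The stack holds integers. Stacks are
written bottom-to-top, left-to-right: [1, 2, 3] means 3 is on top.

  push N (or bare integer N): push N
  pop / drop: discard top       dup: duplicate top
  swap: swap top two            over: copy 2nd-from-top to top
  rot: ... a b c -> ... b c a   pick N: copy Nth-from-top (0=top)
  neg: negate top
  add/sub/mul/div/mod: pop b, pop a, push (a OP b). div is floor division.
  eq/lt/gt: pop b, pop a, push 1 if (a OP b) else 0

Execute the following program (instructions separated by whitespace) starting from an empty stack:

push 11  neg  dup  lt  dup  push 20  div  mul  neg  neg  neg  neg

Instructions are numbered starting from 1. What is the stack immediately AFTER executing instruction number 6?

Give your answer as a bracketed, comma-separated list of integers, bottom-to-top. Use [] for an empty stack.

Answer: [0, 0, 20]

Derivation:
Step 1 ('push 11'): [11]
Step 2 ('neg'): [-11]
Step 3 ('dup'): [-11, -11]
Step 4 ('lt'): [0]
Step 5 ('dup'): [0, 0]
Step 6 ('push 20'): [0, 0, 20]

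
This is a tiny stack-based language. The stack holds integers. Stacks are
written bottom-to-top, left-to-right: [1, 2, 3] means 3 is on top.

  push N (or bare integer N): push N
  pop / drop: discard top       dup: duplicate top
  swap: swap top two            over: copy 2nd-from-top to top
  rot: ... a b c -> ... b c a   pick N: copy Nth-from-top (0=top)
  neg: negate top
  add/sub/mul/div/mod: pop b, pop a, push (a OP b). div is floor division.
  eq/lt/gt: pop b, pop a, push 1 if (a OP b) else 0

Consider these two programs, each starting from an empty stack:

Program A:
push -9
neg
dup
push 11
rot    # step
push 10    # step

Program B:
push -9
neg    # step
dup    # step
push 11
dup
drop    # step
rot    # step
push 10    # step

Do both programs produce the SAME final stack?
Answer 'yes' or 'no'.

Program A trace:
  After 'push -9': [-9]
  After 'neg': [9]
  After 'dup': [9, 9]
  After 'push 11': [9, 9, 11]
  After 'rot': [9, 11, 9]
  After 'push 10': [9, 11, 9, 10]
Program A final stack: [9, 11, 9, 10]

Program B trace:
  After 'push -9': [-9]
  After 'neg': [9]
  After 'dup': [9, 9]
  After 'push 11': [9, 9, 11]
  After 'dup': [9, 9, 11, 11]
  After 'drop': [9, 9, 11]
  After 'rot': [9, 11, 9]
  After 'push 10': [9, 11, 9, 10]
Program B final stack: [9, 11, 9, 10]
Same: yes

Answer: yes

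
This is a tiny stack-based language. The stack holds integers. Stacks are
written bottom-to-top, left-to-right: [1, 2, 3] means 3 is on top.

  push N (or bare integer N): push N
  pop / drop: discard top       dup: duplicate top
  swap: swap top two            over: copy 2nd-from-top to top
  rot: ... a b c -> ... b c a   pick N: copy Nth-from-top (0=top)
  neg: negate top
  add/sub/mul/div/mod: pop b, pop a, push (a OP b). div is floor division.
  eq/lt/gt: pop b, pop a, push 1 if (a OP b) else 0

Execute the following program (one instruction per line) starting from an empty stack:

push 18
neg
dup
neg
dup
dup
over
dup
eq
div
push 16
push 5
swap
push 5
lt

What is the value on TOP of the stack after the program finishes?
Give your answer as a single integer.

After 'push 18': [18]
After 'neg': [-18]
After 'dup': [-18, -18]
After 'neg': [-18, 18]
After 'dup': [-18, 18, 18]
After 'dup': [-18, 18, 18, 18]
After 'over': [-18, 18, 18, 18, 18]
After 'dup': [-18, 18, 18, 18, 18, 18]
After 'eq': [-18, 18, 18, 18, 1]
After 'div': [-18, 18, 18, 18]
After 'push 16': [-18, 18, 18, 18, 16]
After 'push 5': [-18, 18, 18, 18, 16, 5]
After 'swap': [-18, 18, 18, 18, 5, 16]
After 'push 5': [-18, 18, 18, 18, 5, 16, 5]
After 'lt': [-18, 18, 18, 18, 5, 0]

Answer: 0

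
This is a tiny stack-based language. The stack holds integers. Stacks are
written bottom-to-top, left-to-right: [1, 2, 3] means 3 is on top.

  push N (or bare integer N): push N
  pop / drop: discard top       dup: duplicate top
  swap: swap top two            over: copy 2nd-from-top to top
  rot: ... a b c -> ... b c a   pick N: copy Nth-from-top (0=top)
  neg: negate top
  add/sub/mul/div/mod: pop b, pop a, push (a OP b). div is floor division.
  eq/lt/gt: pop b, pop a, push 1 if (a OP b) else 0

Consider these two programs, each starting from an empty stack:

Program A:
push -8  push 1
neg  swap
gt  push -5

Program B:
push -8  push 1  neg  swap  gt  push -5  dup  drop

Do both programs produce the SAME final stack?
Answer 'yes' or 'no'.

Answer: yes

Derivation:
Program A trace:
  After 'push -8': [-8]
  After 'push 1': [-8, 1]
  After 'neg': [-8, -1]
  After 'swap': [-1, -8]
  After 'gt': [1]
  After 'push -5': [1, -5]
Program A final stack: [1, -5]

Program B trace:
  After 'push -8': [-8]
  After 'push 1': [-8, 1]
  After 'neg': [-8, -1]
  After 'swap': [-1, -8]
  After 'gt': [1]
  After 'push -5': [1, -5]
  After 'dup': [1, -5, -5]
  After 'drop': [1, -5]
Program B final stack: [1, -5]
Same: yes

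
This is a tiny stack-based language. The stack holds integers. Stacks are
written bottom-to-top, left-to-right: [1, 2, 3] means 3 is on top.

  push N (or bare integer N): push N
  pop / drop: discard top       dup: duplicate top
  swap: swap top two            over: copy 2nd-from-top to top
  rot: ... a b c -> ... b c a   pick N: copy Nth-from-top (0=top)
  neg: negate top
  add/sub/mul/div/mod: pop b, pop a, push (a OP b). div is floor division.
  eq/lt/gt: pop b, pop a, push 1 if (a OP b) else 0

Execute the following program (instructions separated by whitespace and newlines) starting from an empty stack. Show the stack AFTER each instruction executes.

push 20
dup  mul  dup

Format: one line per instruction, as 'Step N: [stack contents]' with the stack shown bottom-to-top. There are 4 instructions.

Step 1: [20]
Step 2: [20, 20]
Step 3: [400]
Step 4: [400, 400]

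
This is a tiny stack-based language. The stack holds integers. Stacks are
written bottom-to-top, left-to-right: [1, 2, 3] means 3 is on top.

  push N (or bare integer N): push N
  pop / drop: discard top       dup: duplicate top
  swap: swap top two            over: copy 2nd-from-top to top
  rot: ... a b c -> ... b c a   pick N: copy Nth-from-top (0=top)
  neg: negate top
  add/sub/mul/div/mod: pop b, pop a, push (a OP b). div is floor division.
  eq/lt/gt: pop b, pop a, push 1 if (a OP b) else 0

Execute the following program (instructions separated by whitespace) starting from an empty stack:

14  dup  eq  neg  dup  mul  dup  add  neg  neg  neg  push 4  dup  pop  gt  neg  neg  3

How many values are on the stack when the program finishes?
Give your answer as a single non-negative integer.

After 'push 14': stack = [14] (depth 1)
After 'dup': stack = [14, 14] (depth 2)
After 'eq': stack = [1] (depth 1)
After 'neg': stack = [-1] (depth 1)
After 'dup': stack = [-1, -1] (depth 2)
After 'mul': stack = [1] (depth 1)
After 'dup': stack = [1, 1] (depth 2)
After 'add': stack = [2] (depth 1)
After 'neg': stack = [-2] (depth 1)
After 'neg': stack = [2] (depth 1)
After 'neg': stack = [-2] (depth 1)
After 'push 4': stack = [-2, 4] (depth 2)
After 'dup': stack = [-2, 4, 4] (depth 3)
After 'pop': stack = [-2, 4] (depth 2)
After 'gt': stack = [0] (depth 1)
After 'neg': stack = [0] (depth 1)
After 'neg': stack = [0] (depth 1)
After 'push 3': stack = [0, 3] (depth 2)

Answer: 2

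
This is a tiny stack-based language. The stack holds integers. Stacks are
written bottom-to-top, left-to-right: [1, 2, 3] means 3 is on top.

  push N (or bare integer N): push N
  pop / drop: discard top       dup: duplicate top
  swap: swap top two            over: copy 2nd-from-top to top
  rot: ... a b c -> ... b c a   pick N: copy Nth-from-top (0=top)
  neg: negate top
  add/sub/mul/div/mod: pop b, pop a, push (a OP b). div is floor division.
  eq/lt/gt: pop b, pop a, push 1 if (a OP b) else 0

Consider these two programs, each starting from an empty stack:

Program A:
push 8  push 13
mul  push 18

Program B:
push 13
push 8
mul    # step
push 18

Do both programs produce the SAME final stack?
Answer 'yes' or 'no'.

Program A trace:
  After 'push 8': [8]
  After 'push 13': [8, 13]
  After 'mul': [104]
  After 'push 18': [104, 18]
Program A final stack: [104, 18]

Program B trace:
  After 'push 13': [13]
  After 'push 8': [13, 8]
  After 'mul': [104]
  After 'push 18': [104, 18]
Program B final stack: [104, 18]
Same: yes

Answer: yes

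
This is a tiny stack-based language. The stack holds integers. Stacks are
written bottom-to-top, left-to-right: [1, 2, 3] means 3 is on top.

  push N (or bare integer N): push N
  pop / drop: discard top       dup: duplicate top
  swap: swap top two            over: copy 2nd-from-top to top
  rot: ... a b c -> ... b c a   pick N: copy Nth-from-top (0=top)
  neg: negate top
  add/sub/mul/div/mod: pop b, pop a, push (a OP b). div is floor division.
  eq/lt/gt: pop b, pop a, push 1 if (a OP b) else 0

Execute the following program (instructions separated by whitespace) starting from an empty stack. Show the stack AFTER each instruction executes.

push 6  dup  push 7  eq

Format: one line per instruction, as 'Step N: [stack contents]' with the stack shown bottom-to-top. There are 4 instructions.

Step 1: [6]
Step 2: [6, 6]
Step 3: [6, 6, 7]
Step 4: [6, 0]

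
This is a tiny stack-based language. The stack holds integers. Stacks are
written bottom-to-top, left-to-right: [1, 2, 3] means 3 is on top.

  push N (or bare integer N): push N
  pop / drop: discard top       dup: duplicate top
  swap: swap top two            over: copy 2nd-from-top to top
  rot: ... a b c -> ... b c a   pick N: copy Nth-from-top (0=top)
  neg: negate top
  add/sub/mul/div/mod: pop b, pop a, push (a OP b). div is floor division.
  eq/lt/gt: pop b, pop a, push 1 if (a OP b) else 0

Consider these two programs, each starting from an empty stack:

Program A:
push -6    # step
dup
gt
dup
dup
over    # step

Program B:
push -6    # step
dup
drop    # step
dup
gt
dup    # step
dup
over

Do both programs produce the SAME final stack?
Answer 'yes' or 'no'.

Program A trace:
  After 'push -6': [-6]
  After 'dup': [-6, -6]
  After 'gt': [0]
  After 'dup': [0, 0]
  After 'dup': [0, 0, 0]
  After 'over': [0, 0, 0, 0]
Program A final stack: [0, 0, 0, 0]

Program B trace:
  After 'push -6': [-6]
  After 'dup': [-6, -6]
  After 'drop': [-6]
  After 'dup': [-6, -6]
  After 'gt': [0]
  After 'dup': [0, 0]
  After 'dup': [0, 0, 0]
  After 'over': [0, 0, 0, 0]
Program B final stack: [0, 0, 0, 0]
Same: yes

Answer: yes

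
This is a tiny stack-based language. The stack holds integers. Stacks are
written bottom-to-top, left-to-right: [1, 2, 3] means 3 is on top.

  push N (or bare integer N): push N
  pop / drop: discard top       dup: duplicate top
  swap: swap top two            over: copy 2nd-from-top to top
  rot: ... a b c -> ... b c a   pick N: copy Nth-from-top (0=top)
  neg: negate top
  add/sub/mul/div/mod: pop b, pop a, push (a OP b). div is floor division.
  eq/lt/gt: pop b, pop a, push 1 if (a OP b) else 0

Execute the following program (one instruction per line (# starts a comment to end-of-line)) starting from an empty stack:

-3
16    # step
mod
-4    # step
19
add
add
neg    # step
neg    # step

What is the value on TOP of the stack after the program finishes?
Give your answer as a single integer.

Answer: 28

Derivation:
After 'push -3': [-3]
After 'push 16': [-3, 16]
After 'mod': [13]
After 'push -4': [13, -4]
After 'push 19': [13, -4, 19]
After 'add': [13, 15]
After 'add': [28]
After 'neg': [-28]
After 'neg': [28]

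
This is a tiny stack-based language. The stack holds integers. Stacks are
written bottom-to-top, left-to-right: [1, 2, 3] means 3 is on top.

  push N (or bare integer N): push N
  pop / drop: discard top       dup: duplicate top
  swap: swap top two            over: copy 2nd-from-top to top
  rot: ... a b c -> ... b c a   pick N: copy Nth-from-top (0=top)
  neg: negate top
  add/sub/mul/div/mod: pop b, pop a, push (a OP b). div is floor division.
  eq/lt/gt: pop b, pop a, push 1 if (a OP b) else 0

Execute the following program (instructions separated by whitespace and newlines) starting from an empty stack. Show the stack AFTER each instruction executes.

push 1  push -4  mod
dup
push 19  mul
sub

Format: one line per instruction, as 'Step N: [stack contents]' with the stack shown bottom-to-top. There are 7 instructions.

Step 1: [1]
Step 2: [1, -4]
Step 3: [-3]
Step 4: [-3, -3]
Step 5: [-3, -3, 19]
Step 6: [-3, -57]
Step 7: [54]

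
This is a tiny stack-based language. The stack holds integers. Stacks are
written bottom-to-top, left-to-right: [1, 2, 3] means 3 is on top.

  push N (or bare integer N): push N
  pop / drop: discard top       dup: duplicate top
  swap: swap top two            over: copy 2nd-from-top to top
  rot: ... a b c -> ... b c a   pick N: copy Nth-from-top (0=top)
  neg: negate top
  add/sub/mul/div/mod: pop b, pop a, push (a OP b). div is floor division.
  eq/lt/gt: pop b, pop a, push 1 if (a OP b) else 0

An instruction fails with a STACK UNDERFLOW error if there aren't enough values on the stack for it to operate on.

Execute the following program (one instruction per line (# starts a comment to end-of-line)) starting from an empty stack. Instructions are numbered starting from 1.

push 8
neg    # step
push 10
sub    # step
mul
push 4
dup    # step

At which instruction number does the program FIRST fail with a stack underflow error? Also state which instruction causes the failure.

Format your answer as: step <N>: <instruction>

Step 1 ('push 8'): stack = [8], depth = 1
Step 2 ('neg'): stack = [-8], depth = 1
Step 3 ('push 10'): stack = [-8, 10], depth = 2
Step 4 ('sub'): stack = [-18], depth = 1
Step 5 ('mul'): needs 2 value(s) but depth is 1 — STACK UNDERFLOW

Answer: step 5: mul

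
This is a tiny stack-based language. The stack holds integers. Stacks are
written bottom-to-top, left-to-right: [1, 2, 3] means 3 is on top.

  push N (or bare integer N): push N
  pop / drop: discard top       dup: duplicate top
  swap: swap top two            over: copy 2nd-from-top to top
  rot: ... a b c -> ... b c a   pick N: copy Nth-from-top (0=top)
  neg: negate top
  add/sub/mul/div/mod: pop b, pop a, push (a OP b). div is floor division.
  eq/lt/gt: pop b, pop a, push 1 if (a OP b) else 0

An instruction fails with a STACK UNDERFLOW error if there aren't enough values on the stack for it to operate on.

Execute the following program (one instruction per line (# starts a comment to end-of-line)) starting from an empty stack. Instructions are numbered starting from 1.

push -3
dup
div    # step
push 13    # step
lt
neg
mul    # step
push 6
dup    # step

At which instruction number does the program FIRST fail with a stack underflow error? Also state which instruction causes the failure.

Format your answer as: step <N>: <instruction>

Answer: step 7: mul

Derivation:
Step 1 ('push -3'): stack = [-3], depth = 1
Step 2 ('dup'): stack = [-3, -3], depth = 2
Step 3 ('div'): stack = [1], depth = 1
Step 4 ('push 13'): stack = [1, 13], depth = 2
Step 5 ('lt'): stack = [1], depth = 1
Step 6 ('neg'): stack = [-1], depth = 1
Step 7 ('mul'): needs 2 value(s) but depth is 1 — STACK UNDERFLOW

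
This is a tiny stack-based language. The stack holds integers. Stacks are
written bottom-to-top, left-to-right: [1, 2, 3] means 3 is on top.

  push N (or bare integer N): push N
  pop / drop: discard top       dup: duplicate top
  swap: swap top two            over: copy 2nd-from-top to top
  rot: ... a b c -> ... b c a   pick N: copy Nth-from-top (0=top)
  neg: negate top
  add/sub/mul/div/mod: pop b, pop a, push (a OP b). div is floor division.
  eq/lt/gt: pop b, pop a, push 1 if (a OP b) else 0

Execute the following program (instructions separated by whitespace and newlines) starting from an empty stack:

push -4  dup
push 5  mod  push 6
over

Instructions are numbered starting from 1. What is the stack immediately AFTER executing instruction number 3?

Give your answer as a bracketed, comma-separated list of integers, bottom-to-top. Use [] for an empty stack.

Step 1 ('push -4'): [-4]
Step 2 ('dup'): [-4, -4]
Step 3 ('push 5'): [-4, -4, 5]

Answer: [-4, -4, 5]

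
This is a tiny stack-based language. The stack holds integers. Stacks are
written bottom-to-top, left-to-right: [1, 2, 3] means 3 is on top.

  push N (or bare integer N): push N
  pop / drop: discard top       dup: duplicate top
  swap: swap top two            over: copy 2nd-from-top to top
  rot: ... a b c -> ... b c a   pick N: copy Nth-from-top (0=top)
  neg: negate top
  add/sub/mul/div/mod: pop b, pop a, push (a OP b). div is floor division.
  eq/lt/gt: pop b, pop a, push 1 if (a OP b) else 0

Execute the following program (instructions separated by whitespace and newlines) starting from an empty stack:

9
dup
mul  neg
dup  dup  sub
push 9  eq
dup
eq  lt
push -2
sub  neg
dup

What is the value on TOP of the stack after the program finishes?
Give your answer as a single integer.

After 'push 9': [9]
After 'dup': [9, 9]
After 'mul': [81]
After 'neg': [-81]
After 'dup': [-81, -81]
After 'dup': [-81, -81, -81]
After 'sub': [-81, 0]
After 'push 9': [-81, 0, 9]
After 'eq': [-81, 0]
After 'dup': [-81, 0, 0]
After 'eq': [-81, 1]
After 'lt': [1]
After 'push -2': [1, -2]
After 'sub': [3]
After 'neg': [-3]
After 'dup': [-3, -3]

Answer: -3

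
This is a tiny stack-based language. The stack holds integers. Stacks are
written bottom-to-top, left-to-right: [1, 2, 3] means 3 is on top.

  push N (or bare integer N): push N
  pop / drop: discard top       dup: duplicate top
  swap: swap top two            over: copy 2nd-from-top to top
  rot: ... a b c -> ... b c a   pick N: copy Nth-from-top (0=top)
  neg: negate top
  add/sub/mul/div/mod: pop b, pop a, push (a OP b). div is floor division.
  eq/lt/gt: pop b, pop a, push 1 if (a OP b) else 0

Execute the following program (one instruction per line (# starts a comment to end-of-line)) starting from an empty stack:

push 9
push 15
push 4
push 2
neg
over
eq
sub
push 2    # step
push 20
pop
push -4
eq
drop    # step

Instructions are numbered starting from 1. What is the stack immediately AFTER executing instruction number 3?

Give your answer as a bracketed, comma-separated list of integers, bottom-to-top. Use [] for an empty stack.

Step 1 ('push 9'): [9]
Step 2 ('push 15'): [9, 15]
Step 3 ('push 4'): [9, 15, 4]

Answer: [9, 15, 4]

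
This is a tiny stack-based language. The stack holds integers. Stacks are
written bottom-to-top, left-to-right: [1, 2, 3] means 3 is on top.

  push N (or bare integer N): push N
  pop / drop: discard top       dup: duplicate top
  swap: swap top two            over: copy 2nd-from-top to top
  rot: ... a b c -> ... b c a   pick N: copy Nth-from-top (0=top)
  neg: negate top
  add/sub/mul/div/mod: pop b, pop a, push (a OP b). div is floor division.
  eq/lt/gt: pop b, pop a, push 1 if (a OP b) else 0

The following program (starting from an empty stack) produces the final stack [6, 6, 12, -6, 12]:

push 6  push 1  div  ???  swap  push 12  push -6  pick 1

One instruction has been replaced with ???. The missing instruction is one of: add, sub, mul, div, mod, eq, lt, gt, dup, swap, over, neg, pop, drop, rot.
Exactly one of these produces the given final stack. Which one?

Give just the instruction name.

Answer: dup

Derivation:
Stack before ???: [6]
Stack after ???:  [6, 6]
The instruction that transforms [6] -> [6, 6] is: dup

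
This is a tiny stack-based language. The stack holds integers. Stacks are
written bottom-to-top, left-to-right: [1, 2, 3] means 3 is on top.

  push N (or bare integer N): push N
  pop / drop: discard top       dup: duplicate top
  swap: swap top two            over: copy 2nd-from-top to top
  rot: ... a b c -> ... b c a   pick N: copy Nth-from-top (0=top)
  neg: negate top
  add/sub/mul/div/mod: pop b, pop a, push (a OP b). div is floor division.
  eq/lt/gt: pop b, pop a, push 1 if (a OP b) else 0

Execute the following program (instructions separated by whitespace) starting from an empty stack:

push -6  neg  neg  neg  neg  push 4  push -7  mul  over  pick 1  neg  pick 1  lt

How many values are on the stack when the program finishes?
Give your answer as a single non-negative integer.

Answer: 4

Derivation:
After 'push -6': stack = [-6] (depth 1)
After 'neg': stack = [6] (depth 1)
After 'neg': stack = [-6] (depth 1)
After 'neg': stack = [6] (depth 1)
After 'neg': stack = [-6] (depth 1)
After 'push 4': stack = [-6, 4] (depth 2)
After 'push -7': stack = [-6, 4, -7] (depth 3)
After 'mul': stack = [-6, -28] (depth 2)
After 'over': stack = [-6, -28, -6] (depth 3)
After 'pick 1': stack = [-6, -28, -6, -28] (depth 4)
After 'neg': stack = [-6, -28, -6, 28] (depth 4)
After 'pick 1': stack = [-6, -28, -6, 28, -6] (depth 5)
After 'lt': stack = [-6, -28, -6, 0] (depth 4)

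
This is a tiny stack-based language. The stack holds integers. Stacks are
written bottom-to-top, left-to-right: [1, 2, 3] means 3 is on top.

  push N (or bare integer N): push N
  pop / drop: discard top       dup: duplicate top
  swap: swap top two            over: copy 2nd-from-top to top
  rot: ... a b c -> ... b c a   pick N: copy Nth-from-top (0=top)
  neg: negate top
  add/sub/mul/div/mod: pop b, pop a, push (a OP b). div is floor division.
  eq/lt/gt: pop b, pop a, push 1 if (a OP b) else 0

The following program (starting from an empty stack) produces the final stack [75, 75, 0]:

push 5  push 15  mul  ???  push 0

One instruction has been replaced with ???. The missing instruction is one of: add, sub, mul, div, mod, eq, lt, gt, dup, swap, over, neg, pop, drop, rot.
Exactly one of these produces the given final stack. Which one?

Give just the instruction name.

Answer: dup

Derivation:
Stack before ???: [75]
Stack after ???:  [75, 75]
The instruction that transforms [75] -> [75, 75] is: dup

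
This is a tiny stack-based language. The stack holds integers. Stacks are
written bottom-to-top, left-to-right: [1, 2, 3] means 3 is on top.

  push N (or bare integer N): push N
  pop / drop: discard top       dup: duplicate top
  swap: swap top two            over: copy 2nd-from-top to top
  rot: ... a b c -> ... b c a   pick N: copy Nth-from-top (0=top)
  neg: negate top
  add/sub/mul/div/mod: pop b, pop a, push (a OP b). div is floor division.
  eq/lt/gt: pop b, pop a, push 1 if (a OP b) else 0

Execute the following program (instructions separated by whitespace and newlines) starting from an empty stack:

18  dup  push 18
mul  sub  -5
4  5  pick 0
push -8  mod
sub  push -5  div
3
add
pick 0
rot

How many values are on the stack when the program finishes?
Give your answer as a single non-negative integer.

After 'push 18': stack = [18] (depth 1)
After 'dup': stack = [18, 18] (depth 2)
After 'push 18': stack = [18, 18, 18] (depth 3)
After 'mul': stack = [18, 324] (depth 2)
After 'sub': stack = [-306] (depth 1)
After 'push -5': stack = [-306, -5] (depth 2)
After 'push 4': stack = [-306, -5, 4] (depth 3)
After 'push 5': stack = [-306, -5, 4, 5] (depth 4)
After 'pick 0': stack = [-306, -5, 4, 5, 5] (depth 5)
After 'push -8': stack = [-306, -5, 4, 5, 5, -8] (depth 6)
After 'mod': stack = [-306, -5, 4, 5, -3] (depth 5)
After 'sub': stack = [-306, -5, 4, 8] (depth 4)
After 'push -5': stack = [-306, -5, 4, 8, -5] (depth 5)
After 'div': stack = [-306, -5, 4, -2] (depth 4)
After 'push 3': stack = [-306, -5, 4, -2, 3] (depth 5)
After 'add': stack = [-306, -5, 4, 1] (depth 4)
After 'pick 0': stack = [-306, -5, 4, 1, 1] (depth 5)
After 'rot': stack = [-306, -5, 1, 1, 4] (depth 5)

Answer: 5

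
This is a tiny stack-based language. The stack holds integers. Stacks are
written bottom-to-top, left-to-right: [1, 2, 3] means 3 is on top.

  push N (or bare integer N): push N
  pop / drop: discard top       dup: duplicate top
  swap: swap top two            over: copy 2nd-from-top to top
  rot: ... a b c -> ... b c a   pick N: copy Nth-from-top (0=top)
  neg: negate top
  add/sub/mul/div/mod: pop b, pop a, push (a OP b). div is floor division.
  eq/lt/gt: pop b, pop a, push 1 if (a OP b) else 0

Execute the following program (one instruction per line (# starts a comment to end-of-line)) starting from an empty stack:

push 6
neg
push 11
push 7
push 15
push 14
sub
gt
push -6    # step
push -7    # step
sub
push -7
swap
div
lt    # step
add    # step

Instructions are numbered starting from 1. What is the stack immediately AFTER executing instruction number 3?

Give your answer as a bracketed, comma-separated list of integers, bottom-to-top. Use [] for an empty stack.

Answer: [-6, 11]

Derivation:
Step 1 ('push 6'): [6]
Step 2 ('neg'): [-6]
Step 3 ('push 11'): [-6, 11]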